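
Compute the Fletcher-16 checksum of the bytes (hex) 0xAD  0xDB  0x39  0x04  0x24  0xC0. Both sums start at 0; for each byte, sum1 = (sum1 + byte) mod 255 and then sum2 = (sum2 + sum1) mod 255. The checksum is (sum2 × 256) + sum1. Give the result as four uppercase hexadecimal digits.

Running sums (mod 255):
  after byte 0 (0xAD): sum1=173, sum2=173
  after byte 1 (0xDB): sum1=137, sum2=55
  after byte 2 (0x39): sum1=194, sum2=249
  after byte 3 (0x04): sum1=198, sum2=192
  after byte 4 (0x24): sum1=234, sum2=171
  after byte 5 (0xC0): sum1=171, sum2=87
Checksum = sum2·256 + sum1 = 87·256 + 171 = 22443 = 0x57AB.

57AB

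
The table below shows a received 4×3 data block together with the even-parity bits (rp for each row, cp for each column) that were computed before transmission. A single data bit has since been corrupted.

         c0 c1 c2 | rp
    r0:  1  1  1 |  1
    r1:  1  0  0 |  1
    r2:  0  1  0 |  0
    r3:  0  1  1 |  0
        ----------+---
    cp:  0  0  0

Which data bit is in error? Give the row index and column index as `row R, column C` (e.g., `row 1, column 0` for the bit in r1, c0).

Recompute each row's even parity and compare to rp:
  r0: data parity 1, sent rp 1 → ok
  r1: data parity 1, sent rp 1 → ok
  r2: data parity 1, sent rp 0 → mismatch
  r3: data parity 0, sent rp 0 → ok
Recompute each column's even parity and compare to cp:
  c0: data parity 0, sent cp 0 → ok
  c1: data parity 1, sent cp 0 → mismatch
  c2: data parity 0, sent cp 0 → ok
Exactly one row (r2) and one column (c1) fail → the flipped bit is at their intersection.

row 2, column 1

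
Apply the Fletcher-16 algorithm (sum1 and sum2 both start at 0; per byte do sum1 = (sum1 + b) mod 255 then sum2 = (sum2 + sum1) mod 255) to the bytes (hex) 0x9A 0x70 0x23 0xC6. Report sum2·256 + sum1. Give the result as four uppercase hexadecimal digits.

Running sums (mod 255):
  after byte 0 (0x9A): sum1=154, sum2=154
  after byte 1 (0x70): sum1=11, sum2=165
  after byte 2 (0x23): sum1=46, sum2=211
  after byte 3 (0xC6): sum1=244, sum2=200
Checksum = sum2·256 + sum1 = 200·256 + 244 = 51444 = 0xC8F4.

C8F4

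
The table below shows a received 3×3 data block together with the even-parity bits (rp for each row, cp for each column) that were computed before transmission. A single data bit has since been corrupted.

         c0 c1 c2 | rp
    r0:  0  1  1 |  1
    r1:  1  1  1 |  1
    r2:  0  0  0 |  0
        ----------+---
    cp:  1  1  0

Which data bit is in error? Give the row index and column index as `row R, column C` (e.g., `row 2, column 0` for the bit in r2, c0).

Recompute each row's even parity and compare to rp:
  r0: data parity 0, sent rp 1 → mismatch
  r1: data parity 1, sent rp 1 → ok
  r2: data parity 0, sent rp 0 → ok
Recompute each column's even parity and compare to cp:
  c0: data parity 1, sent cp 1 → ok
  c1: data parity 0, sent cp 1 → mismatch
  c2: data parity 0, sent cp 0 → ok
Exactly one row (r0) and one column (c1) fail → the flipped bit is at their intersection.

row 0, column 1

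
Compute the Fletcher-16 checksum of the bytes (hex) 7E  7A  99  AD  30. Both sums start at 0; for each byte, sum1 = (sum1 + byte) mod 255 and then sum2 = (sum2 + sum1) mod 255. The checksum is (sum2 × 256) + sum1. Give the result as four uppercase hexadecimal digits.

BA70

Running sums (mod 255):
  after byte 0 (7E): sum1=126, sum2=126
  after byte 1 (7A): sum1=248, sum2=119
  after byte 2 (99): sum1=146, sum2=10
  after byte 3 (AD): sum1=64, sum2=74
  after byte 4 (30): sum1=112, sum2=186
Checksum = sum2·256 + sum1 = 186·256 + 112 = 47728 = 0xBA70.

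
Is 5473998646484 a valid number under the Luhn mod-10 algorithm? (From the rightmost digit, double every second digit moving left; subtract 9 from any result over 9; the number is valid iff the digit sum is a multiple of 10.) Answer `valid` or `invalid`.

From the right, keep odd positions and double even positions (subtract 9 from any doubled value over 9):
  doubled (positions 2,4,...): 7 3 3 9 6 8 → sum 36
  kept (positions 1,3,...): 4 4 4 8 9 7 5 → sum 41
Total = 77.
77 mod 10 = 7, so the number is invalid.

invalid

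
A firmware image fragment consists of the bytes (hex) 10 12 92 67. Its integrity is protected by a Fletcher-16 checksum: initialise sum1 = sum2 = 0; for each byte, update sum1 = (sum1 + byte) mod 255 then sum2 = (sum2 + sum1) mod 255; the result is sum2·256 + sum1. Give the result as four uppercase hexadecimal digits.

031C

Running sums (mod 255):
  after byte 0 (10): sum1=16, sum2=16
  after byte 1 (12): sum1=34, sum2=50
  after byte 2 (92): sum1=180, sum2=230
  after byte 3 (67): sum1=28, sum2=3
Checksum = sum2·256 + sum1 = 3·256 + 28 = 796 = 0x031C.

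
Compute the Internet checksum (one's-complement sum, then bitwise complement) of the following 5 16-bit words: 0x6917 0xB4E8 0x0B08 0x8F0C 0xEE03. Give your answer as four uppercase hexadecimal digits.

59E7

One's-complement addition (fold any carry out of bit 15 back into bit 0):
  0x6917 + 0xB4E8 = 0x11DFF → wrap carry → 0x1E00
  0x1E00 + 0x0B08 = 0x02908
  0x2908 + 0x8F0C = 0x0B814
  0xB814 + 0xEE03 = 0x1A617 → wrap carry → 0xA618
One's-complement sum = 0xA618.
Checksum = ~0xA618 & 0xFFFF = 0x59E7.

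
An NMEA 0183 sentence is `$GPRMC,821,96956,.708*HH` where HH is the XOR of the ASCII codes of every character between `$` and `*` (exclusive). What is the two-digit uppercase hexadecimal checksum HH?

XOR the ASCII codes of the payload characters:
  'G' = 0x47 → acc = 0x47
  'P' = 0x50 → acc = 0x17
  'R' = 0x52 → acc = 0x45
  'M' = 0x4D → acc = 0x08
  'C' = 0x43 → acc = 0x4B
  ',' = 0x2C → acc = 0x67
  '8' = 0x38 → acc = 0x5F
  '2' = 0x32 → acc = 0x6D
  '1' = 0x31 → acc = 0x5C
  ',' = 0x2C → acc = 0x70
  '9' = 0x39 → acc = 0x49
  '6' = 0x36 → acc = 0x7F
  '9' = 0x39 → acc = 0x46
  '5' = 0x35 → acc = 0x73
  '6' = 0x36 → acc = 0x45
  ',' = 0x2C → acc = 0x69
  '.' = 0x2E → acc = 0x47
  '7' = 0x37 → acc = 0x70
  '0' = 0x30 → acc = 0x40
  '8' = 0x38 → acc = 0x78
Checksum = 0x78.

78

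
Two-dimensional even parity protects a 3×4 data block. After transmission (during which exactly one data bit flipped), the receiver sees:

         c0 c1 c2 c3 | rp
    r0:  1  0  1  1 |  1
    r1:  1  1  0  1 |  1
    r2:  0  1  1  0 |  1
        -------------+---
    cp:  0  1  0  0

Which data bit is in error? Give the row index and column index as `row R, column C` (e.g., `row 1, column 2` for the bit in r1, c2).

row 2, column 1

Recompute each row's even parity and compare to rp:
  r0: data parity 1, sent rp 1 → ok
  r1: data parity 1, sent rp 1 → ok
  r2: data parity 0, sent rp 1 → mismatch
Recompute each column's even parity and compare to cp:
  c0: data parity 0, sent cp 0 → ok
  c1: data parity 0, sent cp 1 → mismatch
  c2: data parity 0, sent cp 0 → ok
  c3: data parity 0, sent cp 0 → ok
Exactly one row (r2) and one column (c1) fail → the flipped bit is at their intersection.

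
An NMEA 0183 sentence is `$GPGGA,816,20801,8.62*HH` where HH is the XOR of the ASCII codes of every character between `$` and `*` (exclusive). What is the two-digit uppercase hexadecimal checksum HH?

6C

XOR the ASCII codes of the payload characters:
  'G' = 0x47 → acc = 0x47
  'P' = 0x50 → acc = 0x17
  'G' = 0x47 → acc = 0x50
  'G' = 0x47 → acc = 0x17
  'A' = 0x41 → acc = 0x56
  ',' = 0x2C → acc = 0x7A
  '8' = 0x38 → acc = 0x42
  '1' = 0x31 → acc = 0x73
  '6' = 0x36 → acc = 0x45
  ',' = 0x2C → acc = 0x69
  '2' = 0x32 → acc = 0x5B
  '0' = 0x30 → acc = 0x6B
  '8' = 0x38 → acc = 0x53
  '0' = 0x30 → acc = 0x63
  '1' = 0x31 → acc = 0x52
  ',' = 0x2C → acc = 0x7E
  '8' = 0x38 → acc = 0x46
  '.' = 0x2E → acc = 0x68
  '6' = 0x36 → acc = 0x5E
  '2' = 0x32 → acc = 0x6C
Checksum = 0x6C.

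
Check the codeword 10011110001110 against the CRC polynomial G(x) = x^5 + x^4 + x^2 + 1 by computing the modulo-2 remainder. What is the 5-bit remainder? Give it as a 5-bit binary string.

Modulo-2 division of 10011110001110 by 110101:
  pos 0: 100111 XOR 110101 = 010010
  pos 1: 100101 XOR 110101 = 010000
  pos 2: 100000 XOR 110101 = 010101
  pos 3: 101010 XOR 110101 = 011111
  pos 4: 111110 XOR 110101 = 001011
  pos 6: 101111 XOR 110101 = 011010
  pos 7: 110101 XOR 110101 = 000000
Remainder = 00000 (zero — the frame passes the CRC check).

00000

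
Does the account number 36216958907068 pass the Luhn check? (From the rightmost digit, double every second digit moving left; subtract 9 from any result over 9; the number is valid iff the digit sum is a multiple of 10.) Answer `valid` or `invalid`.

invalid

From the right, keep odd positions and double even positions (subtract 9 from any doubled value over 9):
  doubled (positions 2,4,...): 3 5 9 1 3 4 6 → sum 31
  kept (positions 1,3,...): 8 0 0 8 9 1 6 → sum 32
Total = 63.
63 mod 10 = 3, so the number is invalid.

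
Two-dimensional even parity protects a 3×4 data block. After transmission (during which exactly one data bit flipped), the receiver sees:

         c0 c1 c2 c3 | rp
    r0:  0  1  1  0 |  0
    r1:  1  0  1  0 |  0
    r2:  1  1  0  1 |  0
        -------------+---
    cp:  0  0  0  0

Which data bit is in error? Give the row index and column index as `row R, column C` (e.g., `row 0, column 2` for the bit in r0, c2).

Recompute each row's even parity and compare to rp:
  r0: data parity 0, sent rp 0 → ok
  r1: data parity 0, sent rp 0 → ok
  r2: data parity 1, sent rp 0 → mismatch
Recompute each column's even parity and compare to cp:
  c0: data parity 0, sent cp 0 → ok
  c1: data parity 0, sent cp 0 → ok
  c2: data parity 0, sent cp 0 → ok
  c3: data parity 1, sent cp 0 → mismatch
Exactly one row (r2) and one column (c3) fail → the flipped bit is at their intersection.

row 2, column 3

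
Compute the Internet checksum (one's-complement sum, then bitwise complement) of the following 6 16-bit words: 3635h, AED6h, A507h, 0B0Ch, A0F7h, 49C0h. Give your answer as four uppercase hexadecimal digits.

8028

One's-complement addition (fold any carry out of bit 15 back into bit 0):
  0x3635 + 0xAED6 = 0x0E50B
  0xE50B + 0xA507 = 0x18A12 → wrap carry → 0x8A13
  0x8A13 + 0x0B0C = 0x0951F
  0x951F + 0xA0F7 = 0x13616 → wrap carry → 0x3617
  0x3617 + 0x49C0 = 0x07FD7
One's-complement sum = 0x7FD7.
Checksum = ~0x7FD7 & 0xFFFF = 0x8028.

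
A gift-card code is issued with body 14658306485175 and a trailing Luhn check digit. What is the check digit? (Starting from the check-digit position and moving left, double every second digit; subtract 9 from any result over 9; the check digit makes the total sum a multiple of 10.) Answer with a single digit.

Partial digits right→left: 5 7 1 5 8 4 6 0 3 8 5 6 4 1
Double every second digit counting from the check-digit position (so the 1st, 3rd, 5th, ... of the partial from the right).
  doubled (with −9 where >9): 1 2 7 3 6 1 8 → sum 28
  kept as-is: 7 5 4 0 8 6 1 → sum 31
Total = 28 + 31 = 59.
Check digit = (10 − (59 mod 10)) mod 10 = 1.

1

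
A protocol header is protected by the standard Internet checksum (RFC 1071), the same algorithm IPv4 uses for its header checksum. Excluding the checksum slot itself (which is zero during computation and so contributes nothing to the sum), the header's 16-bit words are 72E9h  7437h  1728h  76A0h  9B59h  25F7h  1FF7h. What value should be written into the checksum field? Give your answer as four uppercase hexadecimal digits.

One's-complement addition (fold any carry out of bit 15 back into bit 0):
  0x72E9 + 0x7437 = 0x0E720
  0xE720 + 0x1728 = 0x0FE48
  0xFE48 + 0x76A0 = 0x174E8 → wrap carry → 0x74E9
  0x74E9 + 0x9B59 = 0x11042 → wrap carry → 0x1043
  0x1043 + 0x25F7 = 0x0363A
  0x363A + 0x1FF7 = 0x05631
One's-complement sum = 0x5631.
Checksum = ~0x5631 & 0xFFFF = 0xA9CE.

A9CE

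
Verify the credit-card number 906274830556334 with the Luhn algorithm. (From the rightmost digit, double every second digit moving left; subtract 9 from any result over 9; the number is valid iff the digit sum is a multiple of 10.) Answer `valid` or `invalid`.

valid

From the right, keep odd positions and double even positions (subtract 9 from any doubled value over 9):
  doubled (positions 2,4,...): 6 3 1 6 8 4 0 → sum 28
  kept (positions 1,3,...): 4 3 5 0 8 7 6 9 → sum 42
Total = 70.
70 mod 10 = 0, so the number is valid.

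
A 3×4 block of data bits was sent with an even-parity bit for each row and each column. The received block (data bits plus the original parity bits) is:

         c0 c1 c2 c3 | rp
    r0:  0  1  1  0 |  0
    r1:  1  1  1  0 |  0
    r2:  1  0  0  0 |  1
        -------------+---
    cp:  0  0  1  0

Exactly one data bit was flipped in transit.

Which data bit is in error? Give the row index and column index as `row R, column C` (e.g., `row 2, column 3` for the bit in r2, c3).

row 1, column 2

Recompute each row's even parity and compare to rp:
  r0: data parity 0, sent rp 0 → ok
  r1: data parity 1, sent rp 0 → mismatch
  r2: data parity 1, sent rp 1 → ok
Recompute each column's even parity and compare to cp:
  c0: data parity 0, sent cp 0 → ok
  c1: data parity 0, sent cp 0 → ok
  c2: data parity 0, sent cp 1 → mismatch
  c3: data parity 0, sent cp 0 → ok
Exactly one row (r1) and one column (c2) fail → the flipped bit is at their intersection.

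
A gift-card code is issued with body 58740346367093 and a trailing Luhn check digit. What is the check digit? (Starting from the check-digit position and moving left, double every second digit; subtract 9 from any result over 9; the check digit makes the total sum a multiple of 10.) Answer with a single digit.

Partial digits right→left: 3 9 0 7 6 3 6 4 3 0 4 7 8 5
Double every second digit counting from the check-digit position (so the 1st, 3rd, 5th, ... of the partial from the right).
  doubled (with −9 where >9): 6 0 3 3 6 8 7 → sum 33
  kept as-is: 9 7 3 4 0 7 5 → sum 35
Total = 33 + 35 = 68.
Check digit = (10 − (68 mod 10)) mod 10 = 2.

2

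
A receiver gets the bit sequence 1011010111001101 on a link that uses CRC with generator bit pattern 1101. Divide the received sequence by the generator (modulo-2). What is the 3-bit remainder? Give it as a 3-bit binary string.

Modulo-2 division of 1011010111001101 by 1101:
  pos 0: 1011 XOR 1101 = 0110
  pos 1: 1100 XOR 1101 = 0001
  pos 4: 1101 XOR 1101 = 0000
  pos 8: 1100 XOR 1101 = 0001
  pos 11: 1110 XOR 1101 = 0011
Remainder = 111 (nonzero — an error is detected).

111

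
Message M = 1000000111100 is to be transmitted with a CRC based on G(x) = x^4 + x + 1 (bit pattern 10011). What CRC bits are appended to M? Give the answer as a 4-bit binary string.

1010

Append 4 zeros: 10000001111000000. Divide by 10011 (XOR where the leading bit is 1):
  pos 0: 10000 XOR 10011 = 00011
  pos 3: 11001 XOR 10011 = 01010
  pos 4: 10101 XOR 10011 = 00110
  pos 6: 11011 XOR 10011 = 01000
  pos 7: 10000 XOR 10011 = 00011
  pos 10: 11000 XOR 10011 = 01011
  pos 11: 10110 XOR 10011 = 00101
Remainder (last 4 bits) = 1010. This is the CRC / FCS.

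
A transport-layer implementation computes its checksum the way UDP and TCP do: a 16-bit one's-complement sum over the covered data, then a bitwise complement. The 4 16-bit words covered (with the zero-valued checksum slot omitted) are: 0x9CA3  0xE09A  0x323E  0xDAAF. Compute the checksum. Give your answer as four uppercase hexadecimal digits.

75D3

One's-complement addition (fold any carry out of bit 15 back into bit 0):
  0x9CA3 + 0xE09A = 0x17D3D → wrap carry → 0x7D3E
  0x7D3E + 0x323E = 0x0AF7C
  0xAF7C + 0xDAAF = 0x18A2B → wrap carry → 0x8A2C
One's-complement sum = 0x8A2C.
Checksum = ~0x8A2C & 0xFFFF = 0x75D3.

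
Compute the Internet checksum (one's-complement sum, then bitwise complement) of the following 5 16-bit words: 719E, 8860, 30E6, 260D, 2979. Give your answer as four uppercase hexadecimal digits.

8594

One's-complement addition (fold any carry out of bit 15 back into bit 0):
  0x719E + 0x8860 = 0x0F9FE
  0xF9FE + 0x30E6 = 0x12AE4 → wrap carry → 0x2AE5
  0x2AE5 + 0x260D = 0x050F2
  0x50F2 + 0x2979 = 0x07A6B
One's-complement sum = 0x7A6B.
Checksum = ~0x7A6B & 0xFFFF = 0x8594.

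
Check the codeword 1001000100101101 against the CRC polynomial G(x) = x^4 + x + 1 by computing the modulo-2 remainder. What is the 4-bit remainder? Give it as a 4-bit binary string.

Modulo-2 division of 1001000100101101 by 10011:
  pos 0: 10010 XOR 10011 = 00001
  pos 4: 10010 XOR 10011 = 00001
  pos 8: 10101 XOR 10011 = 00110
  pos 10: 11010 XOR 10011 = 01001
  pos 11: 10011 XOR 10011 = 00000
Remainder = 0000 (zero — the frame passes the CRC check).

0000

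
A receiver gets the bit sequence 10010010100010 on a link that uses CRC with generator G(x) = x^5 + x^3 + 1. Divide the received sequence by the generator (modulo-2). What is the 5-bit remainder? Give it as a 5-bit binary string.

00000

Modulo-2 division of 10010010100010 by 101001:
  pos 0: 100100 XOR 101001 = 001101
  pos 2: 110110 XOR 101001 = 011111
  pos 3: 111111 XOR 101001 = 010110
  pos 4: 101100 XOR 101001 = 000101
  pos 7: 101001 XOR 101001 = 000000
Remainder = 00000 (zero — the frame passes the CRC check).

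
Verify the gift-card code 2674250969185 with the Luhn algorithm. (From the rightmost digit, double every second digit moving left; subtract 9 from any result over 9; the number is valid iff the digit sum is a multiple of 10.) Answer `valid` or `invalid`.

From the right, keep odd positions and double even positions (subtract 9 from any doubled value over 9):
  doubled (positions 2,4,...): 7 9 9 1 8 3 → sum 37
  kept (positions 1,3,...): 5 1 6 0 2 7 2 → sum 23
Total = 60.
60 mod 10 = 0, so the number is valid.

valid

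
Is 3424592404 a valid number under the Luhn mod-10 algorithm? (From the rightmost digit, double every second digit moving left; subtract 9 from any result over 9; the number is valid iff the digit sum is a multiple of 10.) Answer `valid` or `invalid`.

valid

From the right, keep odd positions and double even positions (subtract 9 from any doubled value over 9):
  doubled (positions 2,4,...): 0 4 1 4 6 → sum 15
  kept (positions 1,3,...): 4 4 9 4 4 → sum 25
Total = 40.
40 mod 10 = 0, so the number is valid.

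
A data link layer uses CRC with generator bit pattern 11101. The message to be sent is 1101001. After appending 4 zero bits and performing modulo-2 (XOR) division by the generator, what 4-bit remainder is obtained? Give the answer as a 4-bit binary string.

0000

Append 4 zeros: 11010010000. Divide by 11101 (XOR where the leading bit is 1):
  pos 0: 11010 XOR 11101 = 00111
  pos 2: 11101 XOR 11101 = 00000
Remainder (last 4 bits) = 0000. This is the CRC / FCS.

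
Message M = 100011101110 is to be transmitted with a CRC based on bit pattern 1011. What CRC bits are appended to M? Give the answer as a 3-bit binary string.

000

Append 3 zeros: 100011101110000. Divide by 1011 (XOR where the leading bit is 1):
  pos 0: 1000 XOR 1011 = 0011
  pos 2: 1111 XOR 1011 = 0100
  pos 3: 1001 XOR 1011 = 0010
  pos 5: 1001 XOR 1011 = 0010
  pos 7: 1011 XOR 1011 = 0000
Remainder (last 3 bits) = 000. This is the CRC / FCS.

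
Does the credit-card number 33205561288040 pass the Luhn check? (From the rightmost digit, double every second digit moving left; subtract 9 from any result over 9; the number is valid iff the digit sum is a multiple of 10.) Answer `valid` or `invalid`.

From the right, keep odd positions and double even positions (subtract 9 from any doubled value over 9):
  doubled (positions 2,4,...): 8 7 4 3 1 4 6 → sum 33
  kept (positions 1,3,...): 0 0 8 1 5 0 3 → sum 17
Total = 50.
50 mod 10 = 0, so the number is valid.

valid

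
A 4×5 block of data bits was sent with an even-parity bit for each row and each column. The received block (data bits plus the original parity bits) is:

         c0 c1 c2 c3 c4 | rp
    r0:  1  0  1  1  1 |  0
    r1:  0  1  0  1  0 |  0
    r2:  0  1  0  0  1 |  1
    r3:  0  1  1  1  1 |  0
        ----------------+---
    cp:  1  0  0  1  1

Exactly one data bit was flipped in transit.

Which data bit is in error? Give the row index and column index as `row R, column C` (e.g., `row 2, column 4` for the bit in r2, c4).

Recompute each row's even parity and compare to rp:
  r0: data parity 0, sent rp 0 → ok
  r1: data parity 0, sent rp 0 → ok
  r2: data parity 0, sent rp 1 → mismatch
  r3: data parity 0, sent rp 0 → ok
Recompute each column's even parity and compare to cp:
  c0: data parity 1, sent cp 1 → ok
  c1: data parity 1, sent cp 0 → mismatch
  c2: data parity 0, sent cp 0 → ok
  c3: data parity 1, sent cp 1 → ok
  c4: data parity 1, sent cp 1 → ok
Exactly one row (r2) and one column (c1) fail → the flipped bit is at their intersection.

row 2, column 1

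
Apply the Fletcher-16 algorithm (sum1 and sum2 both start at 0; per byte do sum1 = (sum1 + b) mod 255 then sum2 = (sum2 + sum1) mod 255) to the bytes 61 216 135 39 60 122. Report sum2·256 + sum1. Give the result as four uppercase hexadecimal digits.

327B

Running sums (mod 255):
  after byte 0 (61): sum1=61, sum2=61
  after byte 1 (216): sum1=22, sum2=83
  after byte 2 (135): sum1=157, sum2=240
  after byte 3 (39): sum1=196, sum2=181
  after byte 4 (60): sum1=1, sum2=182
  after byte 5 (122): sum1=123, sum2=50
Checksum = sum2·256 + sum1 = 50·256 + 123 = 12923 = 0x327B.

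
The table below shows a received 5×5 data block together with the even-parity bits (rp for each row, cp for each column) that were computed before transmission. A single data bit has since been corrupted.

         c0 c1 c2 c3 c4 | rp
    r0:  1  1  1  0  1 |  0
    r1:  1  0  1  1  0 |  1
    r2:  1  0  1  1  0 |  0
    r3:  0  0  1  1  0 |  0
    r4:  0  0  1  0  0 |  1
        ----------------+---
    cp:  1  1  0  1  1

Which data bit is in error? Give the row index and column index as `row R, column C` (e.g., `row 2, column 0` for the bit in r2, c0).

Recompute each row's even parity and compare to rp:
  r0: data parity 0, sent rp 0 → ok
  r1: data parity 1, sent rp 1 → ok
  r2: data parity 1, sent rp 0 → mismatch
  r3: data parity 0, sent rp 0 → ok
  r4: data parity 1, sent rp 1 → ok
Recompute each column's even parity and compare to cp:
  c0: data parity 1, sent cp 1 → ok
  c1: data parity 1, sent cp 1 → ok
  c2: data parity 1, sent cp 0 → mismatch
  c3: data parity 1, sent cp 1 → ok
  c4: data parity 1, sent cp 1 → ok
Exactly one row (r2) and one column (c2) fail → the flipped bit is at their intersection.

row 2, column 2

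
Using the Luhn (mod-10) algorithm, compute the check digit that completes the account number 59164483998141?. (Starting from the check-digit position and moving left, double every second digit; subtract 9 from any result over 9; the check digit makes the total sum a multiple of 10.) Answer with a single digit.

Partial digits right→left: 1 4 1 8 9 9 3 8 4 4 6 1 9 5
Double every second digit counting from the check-digit position (so the 1st, 3rd, 5th, ... of the partial from the right).
  doubled (with −9 where >9): 2 2 9 6 8 3 9 → sum 39
  kept as-is: 4 8 9 8 4 1 5 → sum 39
Total = 39 + 39 = 78.
Check digit = (10 − (78 mod 10)) mod 10 = 2.

2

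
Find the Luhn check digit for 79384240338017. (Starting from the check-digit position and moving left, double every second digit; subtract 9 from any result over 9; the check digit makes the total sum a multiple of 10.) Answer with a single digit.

9

Partial digits right→left: 7 1 0 8 3 3 0 4 2 4 8 3 9 7
Double every second digit counting from the check-digit position (so the 1st, 3rd, 5th, ... of the partial from the right).
  doubled (with −9 where >9): 5 0 6 0 4 7 9 → sum 31
  kept as-is: 1 8 3 4 4 3 7 → sum 30
Total = 31 + 30 = 61.
Check digit = (10 − (61 mod 10)) mod 10 = 9.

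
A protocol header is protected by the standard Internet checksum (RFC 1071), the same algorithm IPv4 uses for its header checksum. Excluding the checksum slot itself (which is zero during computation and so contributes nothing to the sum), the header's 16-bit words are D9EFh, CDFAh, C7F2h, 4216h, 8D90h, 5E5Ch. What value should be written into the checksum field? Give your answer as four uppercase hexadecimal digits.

621F

One's-complement addition (fold any carry out of bit 15 back into bit 0):
  0xD9EF + 0xCDFA = 0x1A7E9 → wrap carry → 0xA7EA
  0xA7EA + 0xC7F2 = 0x16FDC → wrap carry → 0x6FDD
  0x6FDD + 0x4216 = 0x0B1F3
  0xB1F3 + 0x8D90 = 0x13F83 → wrap carry → 0x3F84
  0x3F84 + 0x5E5C = 0x09DE0
One's-complement sum = 0x9DE0.
Checksum = ~0x9DE0 & 0xFFFF = 0x621F.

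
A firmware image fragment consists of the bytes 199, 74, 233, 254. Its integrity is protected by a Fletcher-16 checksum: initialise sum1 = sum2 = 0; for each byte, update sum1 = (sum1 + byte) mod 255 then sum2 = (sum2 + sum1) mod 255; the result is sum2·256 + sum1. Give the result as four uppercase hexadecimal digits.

D0FA

Running sums (mod 255):
  after byte 0 (199): sum1=199, sum2=199
  after byte 1 (74): sum1=18, sum2=217
  after byte 2 (233): sum1=251, sum2=213
  after byte 3 (254): sum1=250, sum2=208
Checksum = sum2·256 + sum1 = 208·256 + 250 = 53498 = 0xD0FA.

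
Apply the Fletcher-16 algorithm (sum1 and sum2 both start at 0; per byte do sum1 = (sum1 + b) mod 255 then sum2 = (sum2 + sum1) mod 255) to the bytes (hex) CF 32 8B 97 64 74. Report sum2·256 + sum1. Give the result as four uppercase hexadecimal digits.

0CFD

Running sums (mod 255):
  after byte 0 (CF): sum1=207, sum2=207
  after byte 1 (32): sum1=2, sum2=209
  after byte 2 (8B): sum1=141, sum2=95
  after byte 3 (97): sum1=37, sum2=132
  after byte 4 (64): sum1=137, sum2=14
  after byte 5 (74): sum1=253, sum2=12
Checksum = sum2·256 + sum1 = 12·256 + 253 = 3325 = 0x0CFD.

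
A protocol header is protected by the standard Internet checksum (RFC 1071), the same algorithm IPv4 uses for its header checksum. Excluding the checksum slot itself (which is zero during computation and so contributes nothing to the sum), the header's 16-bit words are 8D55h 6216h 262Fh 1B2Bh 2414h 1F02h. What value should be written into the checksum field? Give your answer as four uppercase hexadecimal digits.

One's-complement addition (fold any carry out of bit 15 back into bit 0):
  0x8D55 + 0x6216 = 0x0EF6B
  0xEF6B + 0x262F = 0x1159A → wrap carry → 0x159B
  0x159B + 0x1B2B = 0x030C6
  0x30C6 + 0x2414 = 0x054DA
  0x54DA + 0x1F02 = 0x073DC
One's-complement sum = 0x73DC.
Checksum = ~0x73DC & 0xFFFF = 0x8C23.

8C23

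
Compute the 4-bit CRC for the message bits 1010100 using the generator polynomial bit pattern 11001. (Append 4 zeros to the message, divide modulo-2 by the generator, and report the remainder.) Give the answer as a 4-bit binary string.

Append 4 zeros: 10101000000. Divide by 11001 (XOR where the leading bit is 1):
  pos 0: 10101 XOR 11001 = 01100
  pos 1: 11000 XOR 11001 = 00001
  pos 5: 10000 XOR 11001 = 01001
  pos 6: 10010 XOR 11001 = 01011
Remainder (last 4 bits) = 1011. This is the CRC / FCS.

1011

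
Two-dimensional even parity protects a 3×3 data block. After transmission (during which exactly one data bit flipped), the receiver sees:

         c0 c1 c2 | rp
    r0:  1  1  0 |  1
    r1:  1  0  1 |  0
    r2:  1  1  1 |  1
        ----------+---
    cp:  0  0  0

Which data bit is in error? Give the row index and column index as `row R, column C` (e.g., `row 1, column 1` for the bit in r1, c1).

Recompute each row's even parity and compare to rp:
  r0: data parity 0, sent rp 1 → mismatch
  r1: data parity 0, sent rp 0 → ok
  r2: data parity 1, sent rp 1 → ok
Recompute each column's even parity and compare to cp:
  c0: data parity 1, sent cp 0 → mismatch
  c1: data parity 0, sent cp 0 → ok
  c2: data parity 0, sent cp 0 → ok
Exactly one row (r0) and one column (c0) fail → the flipped bit is at their intersection.

row 0, column 0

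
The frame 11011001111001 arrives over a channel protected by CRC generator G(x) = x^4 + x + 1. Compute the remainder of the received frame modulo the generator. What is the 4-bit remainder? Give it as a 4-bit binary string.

Modulo-2 division of 11011001111001 by 10011:
  pos 0: 11011 XOR 10011 = 01000
  pos 1: 10000 XOR 10011 = 00011
  pos 4: 11011 XOR 10011 = 01000
  pos 5: 10001 XOR 10011 = 00010
  pos 8: 10100 XOR 10011 = 00111
Remainder = 1111 (nonzero — an error is detected).

1111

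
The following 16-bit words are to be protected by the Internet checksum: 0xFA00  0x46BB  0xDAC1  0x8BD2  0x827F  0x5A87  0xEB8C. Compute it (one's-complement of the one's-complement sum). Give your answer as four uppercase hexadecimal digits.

901B

One's-complement addition (fold any carry out of bit 15 back into bit 0):
  0xFA00 + 0x46BB = 0x140BB → wrap carry → 0x40BC
  0x40BC + 0xDAC1 = 0x11B7D → wrap carry → 0x1B7E
  0x1B7E + 0x8BD2 = 0x0A750
  0xA750 + 0x827F = 0x129CF → wrap carry → 0x29D0
  0x29D0 + 0x5A87 = 0x08457
  0x8457 + 0xEB8C = 0x16FE3 → wrap carry → 0x6FE4
One's-complement sum = 0x6FE4.
Checksum = ~0x6FE4 & 0xFFFF = 0x901B.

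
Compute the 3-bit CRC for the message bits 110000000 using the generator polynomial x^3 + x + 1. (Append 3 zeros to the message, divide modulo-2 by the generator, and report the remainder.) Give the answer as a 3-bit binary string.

Append 3 zeros: 110000000000. Divide by 1011 (XOR where the leading bit is 1):
  pos 0: 1100 XOR 1011 = 0111
  pos 1: 1110 XOR 1011 = 0101
  pos 2: 1010 XOR 1011 = 0001
  pos 5: 1000 XOR 1011 = 0011
  pos 7: 1100 XOR 1011 = 0111
  pos 8: 1110 XOR 1011 = 0101
Remainder (last 3 bits) = 101. This is the CRC / FCS.

101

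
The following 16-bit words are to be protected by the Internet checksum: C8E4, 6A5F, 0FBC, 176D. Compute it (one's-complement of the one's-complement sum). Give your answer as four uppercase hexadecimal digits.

A592

One's-complement addition (fold any carry out of bit 15 back into bit 0):
  0xC8E4 + 0x6A5F = 0x13343 → wrap carry → 0x3344
  0x3344 + 0x0FBC = 0x04300
  0x4300 + 0x176D = 0x05A6D
One's-complement sum = 0x5A6D.
Checksum = ~0x5A6D & 0xFFFF = 0xA592.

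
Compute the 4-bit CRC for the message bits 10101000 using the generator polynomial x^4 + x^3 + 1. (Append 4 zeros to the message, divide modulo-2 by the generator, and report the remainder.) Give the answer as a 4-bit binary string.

Append 4 zeros: 101010000000. Divide by 11001 (XOR where the leading bit is 1):
  pos 0: 10101 XOR 11001 = 01100
  pos 1: 11000 XOR 11001 = 00001
  pos 5: 10000 XOR 11001 = 01001
  pos 6: 10010 XOR 11001 = 01011
  pos 7: 10110 XOR 11001 = 01111
Remainder (last 4 bits) = 1111. This is the CRC / FCS.

1111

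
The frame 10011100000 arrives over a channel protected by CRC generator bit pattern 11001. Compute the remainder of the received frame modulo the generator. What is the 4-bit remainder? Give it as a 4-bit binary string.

1001

Modulo-2 division of 10011100000 by 11001:
  pos 0: 10011 XOR 11001 = 01010
  pos 1: 10101 XOR 11001 = 01100
  pos 2: 11000 XOR 11001 = 00001
  pos 6: 10000 XOR 11001 = 01001
Remainder = 1001 (nonzero — an error is detected).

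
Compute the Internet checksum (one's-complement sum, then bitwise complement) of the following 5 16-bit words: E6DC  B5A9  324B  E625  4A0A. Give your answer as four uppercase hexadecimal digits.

One's-complement addition (fold any carry out of bit 15 back into bit 0):
  0xE6DC + 0xB5A9 = 0x19C85 → wrap carry → 0x9C86
  0x9C86 + 0x324B = 0x0CED1
  0xCED1 + 0xE625 = 0x1B4F6 → wrap carry → 0xB4F7
  0xB4F7 + 0x4A0A = 0x0FF01
One's-complement sum = 0xFF01.
Checksum = ~0xFF01 & 0xFFFF = 0x00FE.

00FE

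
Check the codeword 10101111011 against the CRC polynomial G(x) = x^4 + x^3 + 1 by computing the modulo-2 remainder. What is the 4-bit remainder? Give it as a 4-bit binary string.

Modulo-2 division of 10101111011 by 11001:
  pos 0: 10101 XOR 11001 = 01100
  pos 1: 11001 XOR 11001 = 00000
  pos 6: 11011 XOR 11001 = 00010
Remainder = 0010 (nonzero — an error is detected).

0010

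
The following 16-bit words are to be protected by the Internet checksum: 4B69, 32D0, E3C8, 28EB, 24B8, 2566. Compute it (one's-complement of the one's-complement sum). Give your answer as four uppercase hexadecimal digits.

One's-complement addition (fold any carry out of bit 15 back into bit 0):
  0x4B69 + 0x32D0 = 0x07E39
  0x7E39 + 0xE3C8 = 0x16201 → wrap carry → 0x6202
  0x6202 + 0x28EB = 0x08AED
  0x8AED + 0x24B8 = 0x0AFA5
  0xAFA5 + 0x2566 = 0x0D50B
One's-complement sum = 0xD50B.
Checksum = ~0xD50B & 0xFFFF = 0x2AF4.

2AF4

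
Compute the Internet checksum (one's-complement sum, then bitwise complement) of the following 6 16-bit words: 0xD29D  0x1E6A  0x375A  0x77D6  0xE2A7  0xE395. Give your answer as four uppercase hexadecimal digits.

One's-complement addition (fold any carry out of bit 15 back into bit 0):
  0xD29D + 0x1E6A = 0x0F107
  0xF107 + 0x375A = 0x12861 → wrap carry → 0x2862
  0x2862 + 0x77D6 = 0x0A038
  0xA038 + 0xE2A7 = 0x182DF → wrap carry → 0x82E0
  0x82E0 + 0xE395 = 0x16675 → wrap carry → 0x6676
One's-complement sum = 0x6676.
Checksum = ~0x6676 & 0xFFFF = 0x9989.

9989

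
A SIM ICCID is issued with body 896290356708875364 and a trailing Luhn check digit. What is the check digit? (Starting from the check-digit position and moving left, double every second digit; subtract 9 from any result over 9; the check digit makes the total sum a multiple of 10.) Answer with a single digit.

4

Partial digits right→left: 4 6 3 5 7 8 8 0 7 6 5 3 0 9 2 6 9 8
Double every second digit counting from the check-digit position (so the 1st, 3rd, 5th, ... of the partial from the right).
  doubled (with −9 where >9): 8 6 5 7 5 1 0 4 9 → sum 45
  kept as-is: 6 5 8 0 6 3 9 6 8 → sum 51
Total = 45 + 51 = 96.
Check digit = (10 − (96 mod 10)) mod 10 = 4.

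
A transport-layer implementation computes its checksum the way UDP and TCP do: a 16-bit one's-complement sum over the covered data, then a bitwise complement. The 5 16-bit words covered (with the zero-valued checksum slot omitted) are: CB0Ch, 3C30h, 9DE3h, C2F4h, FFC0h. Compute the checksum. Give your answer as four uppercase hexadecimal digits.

One's-complement addition (fold any carry out of bit 15 back into bit 0):
  0xCB0C + 0x3C30 = 0x1073C → wrap carry → 0x073D
  0x073D + 0x9DE3 = 0x0A520
  0xA520 + 0xC2F4 = 0x16814 → wrap carry → 0x6815
  0x6815 + 0xFFC0 = 0x167D5 → wrap carry → 0x67D6
One's-complement sum = 0x67D6.
Checksum = ~0x67D6 & 0xFFFF = 0x9829.

9829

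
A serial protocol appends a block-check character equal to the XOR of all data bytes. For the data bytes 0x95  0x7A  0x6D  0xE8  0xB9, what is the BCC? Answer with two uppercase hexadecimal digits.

D3

XOR the bytes together:
  start with 0x95
  0x95 ⊕ 0x7A = 0xEF
  0xEF ⊕ 0x6D = 0x82
  0x82 ⊕ 0xE8 = 0x6A
  0x6A ⊕ 0xB9 = 0xD3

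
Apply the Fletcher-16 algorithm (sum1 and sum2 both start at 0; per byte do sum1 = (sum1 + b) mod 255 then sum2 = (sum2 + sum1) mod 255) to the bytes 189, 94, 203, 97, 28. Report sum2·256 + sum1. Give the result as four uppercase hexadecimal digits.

Running sums (mod 255):
  after byte 0 (189): sum1=189, sum2=189
  after byte 1 (94): sum1=28, sum2=217
  after byte 2 (203): sum1=231, sum2=193
  after byte 3 (97): sum1=73, sum2=11
  after byte 4 (28): sum1=101, sum2=112
Checksum = sum2·256 + sum1 = 112·256 + 101 = 28773 = 0x7065.

7065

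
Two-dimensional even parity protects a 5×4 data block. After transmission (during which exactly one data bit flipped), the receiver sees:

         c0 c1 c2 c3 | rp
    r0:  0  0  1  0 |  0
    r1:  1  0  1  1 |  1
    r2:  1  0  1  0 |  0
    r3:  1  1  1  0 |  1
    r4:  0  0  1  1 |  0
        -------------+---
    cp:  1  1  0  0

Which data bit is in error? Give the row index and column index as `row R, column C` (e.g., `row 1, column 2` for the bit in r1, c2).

row 0, column 2

Recompute each row's even parity and compare to rp:
  r0: data parity 1, sent rp 0 → mismatch
  r1: data parity 1, sent rp 1 → ok
  r2: data parity 0, sent rp 0 → ok
  r3: data parity 1, sent rp 1 → ok
  r4: data parity 0, sent rp 0 → ok
Recompute each column's even parity and compare to cp:
  c0: data parity 1, sent cp 1 → ok
  c1: data parity 1, sent cp 1 → ok
  c2: data parity 1, sent cp 0 → mismatch
  c3: data parity 0, sent cp 0 → ok
Exactly one row (r0) and one column (c2) fail → the flipped bit is at their intersection.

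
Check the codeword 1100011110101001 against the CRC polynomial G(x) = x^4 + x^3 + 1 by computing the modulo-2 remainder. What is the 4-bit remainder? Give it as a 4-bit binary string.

Modulo-2 division of 1100011110101001 by 11001:
  pos 0: 11000 XOR 11001 = 00001
  pos 4: 11111 XOR 11001 = 00110
  pos 6: 11001 XOR 11001 = 00000
Remainder = 1001 (nonzero — an error is detected).

1001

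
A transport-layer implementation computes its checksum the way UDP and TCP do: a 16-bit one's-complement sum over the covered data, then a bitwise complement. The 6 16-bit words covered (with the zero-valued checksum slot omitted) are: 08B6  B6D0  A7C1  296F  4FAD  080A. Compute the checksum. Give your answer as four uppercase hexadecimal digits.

1791

One's-complement addition (fold any carry out of bit 15 back into bit 0):
  0x08B6 + 0xB6D0 = 0x0BF86
  0xBF86 + 0xA7C1 = 0x16747 → wrap carry → 0x6748
  0x6748 + 0x296F = 0x090B7
  0x90B7 + 0x4FAD = 0x0E064
  0xE064 + 0x080A = 0x0E86E
One's-complement sum = 0xE86E.
Checksum = ~0xE86E & 0xFFFF = 0x1791.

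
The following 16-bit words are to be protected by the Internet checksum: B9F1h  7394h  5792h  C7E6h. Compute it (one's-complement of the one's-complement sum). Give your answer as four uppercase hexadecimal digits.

B300

One's-complement addition (fold any carry out of bit 15 back into bit 0):
  0xB9F1 + 0x7394 = 0x12D85 → wrap carry → 0x2D86
  0x2D86 + 0x5792 = 0x08518
  0x8518 + 0xC7E6 = 0x14CFE → wrap carry → 0x4CFF
One's-complement sum = 0x4CFF.
Checksum = ~0x4CFF & 0xFFFF = 0xB300.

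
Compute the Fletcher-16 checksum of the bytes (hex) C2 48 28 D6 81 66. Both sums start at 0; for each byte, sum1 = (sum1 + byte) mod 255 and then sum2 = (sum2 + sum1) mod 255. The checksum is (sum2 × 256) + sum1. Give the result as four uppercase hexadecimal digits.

88F1

Running sums (mod 255):
  after byte 0 (C2): sum1=194, sum2=194
  after byte 1 (48): sum1=11, sum2=205
  after byte 2 (28): sum1=51, sum2=1
  after byte 3 (D6): sum1=10, sum2=11
  after byte 4 (81): sum1=139, sum2=150
  after byte 5 (66): sum1=241, sum2=136
Checksum = sum2·256 + sum1 = 136·256 + 241 = 35057 = 0x88F1.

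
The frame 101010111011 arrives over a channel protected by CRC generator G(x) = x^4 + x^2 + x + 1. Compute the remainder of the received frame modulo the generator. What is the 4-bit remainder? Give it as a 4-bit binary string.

0000

Modulo-2 division of 101010111011 by 10111:
  pos 0: 10101 XOR 10111 = 00010
  pos 3: 10011 XOR 10111 = 00100
  pos 5: 10010 XOR 10111 = 00101
  pos 7: 10111 XOR 10111 = 00000
Remainder = 0000 (zero — the frame passes the CRC check).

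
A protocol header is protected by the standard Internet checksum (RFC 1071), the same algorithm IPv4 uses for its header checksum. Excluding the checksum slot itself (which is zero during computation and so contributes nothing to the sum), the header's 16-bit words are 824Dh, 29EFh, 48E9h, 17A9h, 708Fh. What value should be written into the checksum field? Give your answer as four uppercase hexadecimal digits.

One's-complement addition (fold any carry out of bit 15 back into bit 0):
  0x824D + 0x29EF = 0x0AC3C
  0xAC3C + 0x48E9 = 0x0F525
  0xF525 + 0x17A9 = 0x10CCE → wrap carry → 0x0CCF
  0x0CCF + 0x708F = 0x07D5E
One's-complement sum = 0x7D5E.
Checksum = ~0x7D5E & 0xFFFF = 0x82A1.

82A1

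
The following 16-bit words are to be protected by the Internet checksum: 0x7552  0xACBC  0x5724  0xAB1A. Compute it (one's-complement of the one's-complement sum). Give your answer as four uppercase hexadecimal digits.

DBB1

One's-complement addition (fold any carry out of bit 15 back into bit 0):
  0x7552 + 0xACBC = 0x1220E → wrap carry → 0x220F
  0x220F + 0x5724 = 0x07933
  0x7933 + 0xAB1A = 0x1244D → wrap carry → 0x244E
One's-complement sum = 0x244E.
Checksum = ~0x244E & 0xFFFF = 0xDBB1.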